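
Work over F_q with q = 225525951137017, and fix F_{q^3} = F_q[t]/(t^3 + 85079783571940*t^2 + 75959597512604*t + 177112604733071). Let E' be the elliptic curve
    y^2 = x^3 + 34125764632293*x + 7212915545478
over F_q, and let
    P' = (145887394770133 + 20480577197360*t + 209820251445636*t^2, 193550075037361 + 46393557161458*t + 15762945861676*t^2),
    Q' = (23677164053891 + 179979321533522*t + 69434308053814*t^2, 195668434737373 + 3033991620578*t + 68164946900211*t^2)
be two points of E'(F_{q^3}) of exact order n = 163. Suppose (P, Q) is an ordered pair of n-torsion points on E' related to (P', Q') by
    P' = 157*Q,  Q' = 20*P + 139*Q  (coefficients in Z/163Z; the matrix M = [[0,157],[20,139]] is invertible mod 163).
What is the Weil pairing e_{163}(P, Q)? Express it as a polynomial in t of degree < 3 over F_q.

90955871222318 + 225327530585311*t + 45868611948160*t^2

e_{163} is bilinear + alternating on E[163], so e_{163}(157*Q, 20*P + 139*Q) = e_{163}(P,Q)^(0*139-157*20).
Inverting 120 mod 163: 72. Thus e_{163}(P,Q) = e(P',Q')^{72}.
Miller loop for e_{163} over F_{225525951137017^3}: bits of 163 = 10100011; 7 double steps + 3 add steps, l/v at each.
The quotient is 11181037544436 + 95807899914072*t + 42052687437279*t^2.
Thus e_{163}(P,Q) = 90955871222318 + 225327530585311*t + 45868611948160*t^2.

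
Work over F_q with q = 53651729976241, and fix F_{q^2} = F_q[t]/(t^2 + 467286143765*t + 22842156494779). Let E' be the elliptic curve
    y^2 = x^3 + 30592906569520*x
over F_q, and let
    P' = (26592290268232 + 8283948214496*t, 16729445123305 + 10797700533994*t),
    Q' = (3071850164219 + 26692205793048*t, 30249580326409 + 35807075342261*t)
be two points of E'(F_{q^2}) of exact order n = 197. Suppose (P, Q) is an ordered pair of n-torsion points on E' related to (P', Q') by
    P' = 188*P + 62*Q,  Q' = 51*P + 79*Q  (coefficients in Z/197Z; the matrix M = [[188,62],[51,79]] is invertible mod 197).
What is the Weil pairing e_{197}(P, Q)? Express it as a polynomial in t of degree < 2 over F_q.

Alternating bilinearity on E[197] (values in mu_{197} in F_{53651729976241^2}) gives e(P',Q') = e(P,Q)^det(M).
188*79 - 62*51 = 11690; reduced mod 197: det = 67, inverse 50.
Build f_{197,P'} and f_{197,Q'} via the 8-bit ladder of 197=11000101_2; evaluate at shifted divisors; quotient in F_{53651729976241^2}.
f_P(D_Q)/f_Q(D_P) = 26467041334578 + 42575550721785*t.
Hence e(P,Q) = 30508289192125 + 20925854758987*t in F_{53651729976241^2}^*.

30508289192125 + 20925854758987*t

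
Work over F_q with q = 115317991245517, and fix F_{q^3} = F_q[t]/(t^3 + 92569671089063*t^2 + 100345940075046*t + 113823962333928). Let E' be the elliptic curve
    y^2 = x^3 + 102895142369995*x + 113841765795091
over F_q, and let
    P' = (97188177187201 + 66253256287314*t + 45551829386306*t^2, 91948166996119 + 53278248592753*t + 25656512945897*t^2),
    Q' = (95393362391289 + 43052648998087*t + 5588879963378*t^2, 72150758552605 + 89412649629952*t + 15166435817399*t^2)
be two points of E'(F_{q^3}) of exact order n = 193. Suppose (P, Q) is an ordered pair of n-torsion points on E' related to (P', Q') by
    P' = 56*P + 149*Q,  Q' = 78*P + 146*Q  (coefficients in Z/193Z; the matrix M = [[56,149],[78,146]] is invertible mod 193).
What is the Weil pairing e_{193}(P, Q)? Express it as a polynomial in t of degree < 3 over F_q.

e_{193}(aP+bQ,cP+dQ) = e_{193}(P,Q)^(ad-bc); with (a,b,c,d)=(56,149,78,146) this gives the det-193 law.
56*146 - 149*78 = -3446; reduced mod 193: det = 28, inverse 131.
Run Miller on y^2=x^3+102895142369995*x+113841765795091 over F_{115317991245517}: ladder 11000001 (8 bits); e = f_P(D_Q)/f_Q(D_P).
Miller gives e_{193}(P',Q') = 81885938268456 + 34991051109611*t + 38607599921146*t^2 in F_{115317991245517^3}.
Hence e(P,Q) = 82452874899551 + 65543015690528*t + 103817435225705*t^2 in F_{115317991245517^3}^*.

82452874899551 + 65543015690528*t + 103817435225705*t^2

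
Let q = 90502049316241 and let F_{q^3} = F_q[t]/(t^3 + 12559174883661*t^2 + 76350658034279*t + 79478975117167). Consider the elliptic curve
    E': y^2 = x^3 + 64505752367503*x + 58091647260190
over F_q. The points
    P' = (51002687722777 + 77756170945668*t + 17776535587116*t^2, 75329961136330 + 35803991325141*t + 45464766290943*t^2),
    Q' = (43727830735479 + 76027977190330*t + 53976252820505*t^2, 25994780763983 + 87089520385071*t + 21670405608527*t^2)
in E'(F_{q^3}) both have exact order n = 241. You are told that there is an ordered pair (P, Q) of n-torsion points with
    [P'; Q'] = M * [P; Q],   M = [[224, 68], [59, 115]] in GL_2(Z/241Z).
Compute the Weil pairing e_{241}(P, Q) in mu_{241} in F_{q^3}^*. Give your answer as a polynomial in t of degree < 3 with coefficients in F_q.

e_{241}(aP+bQ,cP+dQ) = e_{241}(P,Q)^(ad-bc); with (a,b,c,d)=(224,68,59,115) this gives the det-241 law.
224*115 - 68*59 = 21748; reduced mod 241: det = 58, inverse 187.
8-bit Miller (11110001) on E'/F_{90502049316241} with a'=64505752367503, b'=58091647260190: accumulate tangent/chord ratios at Q'+S and P'+S'.
e_{241}(P',Q') = 32308068662172 + 64147807432982*t + 19773500073911*t^2.
Hence e(P,Q) = 23210618313846 + 13428050891581*t + 86559832651997*t^2 in F_{90502049316241^3}^*.

23210618313846 + 13428050891581*t + 86559832651997*t^2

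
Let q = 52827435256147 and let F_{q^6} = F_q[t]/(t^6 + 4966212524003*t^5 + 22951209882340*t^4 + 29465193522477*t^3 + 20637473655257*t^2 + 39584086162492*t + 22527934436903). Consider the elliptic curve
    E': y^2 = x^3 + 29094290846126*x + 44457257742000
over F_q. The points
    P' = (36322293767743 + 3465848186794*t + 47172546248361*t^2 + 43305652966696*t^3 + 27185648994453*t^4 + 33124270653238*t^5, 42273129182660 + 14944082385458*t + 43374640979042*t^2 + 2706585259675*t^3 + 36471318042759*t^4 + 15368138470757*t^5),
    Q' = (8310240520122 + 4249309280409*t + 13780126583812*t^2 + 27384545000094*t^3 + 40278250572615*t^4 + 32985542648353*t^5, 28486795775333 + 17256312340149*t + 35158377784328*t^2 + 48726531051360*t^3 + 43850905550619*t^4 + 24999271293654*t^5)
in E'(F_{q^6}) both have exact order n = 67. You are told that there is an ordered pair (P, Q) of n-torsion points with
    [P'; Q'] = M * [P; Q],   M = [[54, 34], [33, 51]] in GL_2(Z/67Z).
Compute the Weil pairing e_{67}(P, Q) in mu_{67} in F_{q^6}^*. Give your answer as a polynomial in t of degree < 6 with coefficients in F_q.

39580950223941 + 28990930320937*t + 8007204505290*t^2 + 34071130826695*t^3 + 44720990415022*t^4 + 42390051630503*t^5

e_{67} is bilinear + alternating on E[67], so e_{67}(54*P + 34*Q, 33*P + 51*Q) = e_{67}(P,Q)^(54*51-34*33).
Inverting 24 mod 67: 14. Thus e_{67}(P,Q) = e(P',Q')^{14}.
Build f_{67,P'} and f_{67,Q'} via the 7-bit ladder of 67=1000011_2; evaluate at shifted divisors; quotient in F_{52827435256147^6}.
So e_{67}(P',Q') = 3991870304973 + 37451756591155*t + 17529901687078*t^2 + 2739013068441*t^3 + 49073944097245*t^4 + 45223130700581*t^5.
Thus e_{67}(P,Q) = 39580950223941 + 28990930320937*t + 8007204505290*t^2 + 34071130826695*t^3 + 44720990415022*t^4 + 42390051630503*t^5.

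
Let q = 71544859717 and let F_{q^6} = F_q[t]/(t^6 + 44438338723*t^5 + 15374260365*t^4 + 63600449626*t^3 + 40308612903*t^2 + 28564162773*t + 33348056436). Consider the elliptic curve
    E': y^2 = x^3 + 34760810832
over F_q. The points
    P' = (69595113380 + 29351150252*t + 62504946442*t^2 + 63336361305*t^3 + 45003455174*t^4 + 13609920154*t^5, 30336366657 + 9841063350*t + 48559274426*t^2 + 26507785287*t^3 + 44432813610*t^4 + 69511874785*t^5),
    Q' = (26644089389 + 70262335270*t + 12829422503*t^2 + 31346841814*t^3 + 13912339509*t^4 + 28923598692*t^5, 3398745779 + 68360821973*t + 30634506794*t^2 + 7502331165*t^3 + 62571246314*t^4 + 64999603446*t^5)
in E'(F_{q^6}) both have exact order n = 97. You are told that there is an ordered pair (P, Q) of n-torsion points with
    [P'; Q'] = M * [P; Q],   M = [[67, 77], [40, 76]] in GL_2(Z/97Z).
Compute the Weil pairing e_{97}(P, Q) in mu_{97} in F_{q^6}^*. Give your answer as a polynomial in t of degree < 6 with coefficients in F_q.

8547498194 + 71359417783*t + 49194176893*t^2 + 20585004681*t^3 + 68748191992*t^4 + 65333055120*t^5

Alternating bilinearity on E[97] (values in mu_{97} in F_{71544859717^6}) gives e(P',Q') = e(P,Q)^det(M).
Hence e(P,Q) = e(P',Q')^{31} where 31 = 72^{-1} mod 97.
7-bit Miller (1100001) on E'/F_{71544859717} with a'=0, b'=34760810832: accumulate tangent/chord ratios at Q'+S and P'+S'.
Result: e(P',Q') = 13297906828 + 66080387693*t + 60228137567*t^2 + 55192502346*t^3 + 18788085156*t^4 + 7083074787*t^5.
e_{97}(P,Q) = (13297906828 + 66080387693*t + 60228137567*t^2 + 55192502346*t^3 + 18788085156*t^4 + 7083074787*t^5)^{31} = 8547498194 + 71359417783*t + 49194176893*t^2 + 20585004681*t^3 + 68748191992*t^4 + 65333055120*t^5.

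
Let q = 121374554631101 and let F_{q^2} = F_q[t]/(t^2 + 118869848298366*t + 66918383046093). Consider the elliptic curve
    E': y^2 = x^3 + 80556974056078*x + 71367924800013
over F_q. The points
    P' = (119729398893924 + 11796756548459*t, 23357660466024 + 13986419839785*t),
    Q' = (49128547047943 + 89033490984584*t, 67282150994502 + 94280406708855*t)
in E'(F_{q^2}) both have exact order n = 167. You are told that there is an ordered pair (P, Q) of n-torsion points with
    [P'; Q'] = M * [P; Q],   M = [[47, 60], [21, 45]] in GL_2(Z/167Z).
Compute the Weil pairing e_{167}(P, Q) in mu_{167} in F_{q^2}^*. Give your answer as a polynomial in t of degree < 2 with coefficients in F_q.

8102920078031 + 59097234772179*t

The 167-Weil pairing on E[167] over F_{121374554631101} is alternating-bilinear: e_{167}(P',Q') = e_{167}(P,Q)^det(M).
47*45 - 60*21 = 855; reduced mod 167: det = 20, inverse 142.
8-bit Miller (10100111) on E'/F_{121374554631101} with a'=80556974056078, b'=71367924800013: accumulate tangent/chord ratios at Q'+S and P'+S'.
The quotient is 84294978104014 + 32907009598578*t.
(84294978104014 + 32907009598578*t)^{142} mod (121374554631101,f) = 8102920078031 + 59097234772179*t.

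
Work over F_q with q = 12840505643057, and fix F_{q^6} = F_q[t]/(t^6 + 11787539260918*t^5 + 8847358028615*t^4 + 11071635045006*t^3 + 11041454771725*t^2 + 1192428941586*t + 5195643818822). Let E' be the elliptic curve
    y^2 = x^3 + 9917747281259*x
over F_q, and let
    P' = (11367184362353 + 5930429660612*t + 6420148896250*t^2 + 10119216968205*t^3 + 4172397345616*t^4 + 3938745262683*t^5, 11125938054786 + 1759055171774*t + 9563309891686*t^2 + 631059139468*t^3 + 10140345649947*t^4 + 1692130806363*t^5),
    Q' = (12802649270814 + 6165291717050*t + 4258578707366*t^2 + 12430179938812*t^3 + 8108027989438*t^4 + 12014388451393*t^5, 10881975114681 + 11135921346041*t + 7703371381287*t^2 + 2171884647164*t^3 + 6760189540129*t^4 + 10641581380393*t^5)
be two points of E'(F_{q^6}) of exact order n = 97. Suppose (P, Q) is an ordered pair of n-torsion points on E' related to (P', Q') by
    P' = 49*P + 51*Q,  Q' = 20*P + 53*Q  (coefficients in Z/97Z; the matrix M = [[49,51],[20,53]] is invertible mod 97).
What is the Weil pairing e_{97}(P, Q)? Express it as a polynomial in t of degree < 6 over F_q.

2167467516026 + 9798163583400*t + 12674515534696*t^2 + 7361630794643*t^3 + 11929196959638*t^4 + 7404269240754*t^5

e_{97} is bilinear + alternating on E[97], so e_{97}(49*P + 51*Q, 20*P + 53*Q) = e_{97}(P,Q)^(49*53-51*20).
det(M) mod 97 = 25; its inverse in (Z/97)^* is 66 (check: 25*66 mod 97 = 1).
Double-and-add over 1100001: 7-1 doublings, 3-1 additions; each step l_{T,T}/v_{2T} or l_{T,P'}/v at Q'+S for random S.
Miller gives e_{97}(P',Q') = 5061233088993 + 4073672127852*t + 4317039616017*t^2 + 3498297235559*t^3 + 11516659280211*t^4 + 10620556924131*t^5 in F_{12840505643057^6}.
e_{97}(P,Q) = (5061233088993 + 4073672127852*t + 4317039616017*t^2 + 3498297235559*t^3 + 11516659280211*t^4 + 10620556924131*t^5)^{66} = 2167467516026 + 9798163583400*t + 12674515534696*t^2 + 7361630794643*t^3 + 11929196959638*t^4 + 7404269240754*t^5.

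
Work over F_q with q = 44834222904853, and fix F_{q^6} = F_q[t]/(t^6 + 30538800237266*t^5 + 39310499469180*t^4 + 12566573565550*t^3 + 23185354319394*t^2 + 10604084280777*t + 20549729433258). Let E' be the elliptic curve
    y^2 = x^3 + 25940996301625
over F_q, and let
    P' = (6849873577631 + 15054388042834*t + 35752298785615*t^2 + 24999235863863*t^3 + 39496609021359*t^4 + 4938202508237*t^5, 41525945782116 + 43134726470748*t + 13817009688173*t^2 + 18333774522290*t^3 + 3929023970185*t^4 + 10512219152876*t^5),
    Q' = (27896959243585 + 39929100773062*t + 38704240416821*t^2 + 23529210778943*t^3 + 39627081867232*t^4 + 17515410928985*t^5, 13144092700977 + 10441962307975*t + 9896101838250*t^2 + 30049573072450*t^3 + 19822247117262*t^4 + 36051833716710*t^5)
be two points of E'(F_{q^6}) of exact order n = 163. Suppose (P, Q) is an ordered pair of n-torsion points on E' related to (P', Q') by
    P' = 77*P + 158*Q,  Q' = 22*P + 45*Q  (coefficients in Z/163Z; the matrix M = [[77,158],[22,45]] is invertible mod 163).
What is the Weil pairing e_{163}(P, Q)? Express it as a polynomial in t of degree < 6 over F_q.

Since e_{163}(P,P)=e_{163}(Q,Q)=1 and e_{163}(Q,P)=e_{163}(P,Q)^{-1}, expanding e_{163}(77*P + 158*Q,22*P + 45*Q) leaves e(P,Q)^det(M).
77*45 - 158*22 = -11; reduced mod 163: det = 152, inverse 74.
Build f_{163,P'} and f_{163,Q'} via the 8-bit ladder of 163=10100011_2; evaluate at shifted divisors; quotient in F_{44834222904853^6}.
So e_{163}(P',Q') = 20691250241783 + 17791606939402*t + 23862242878673*t^2 + 6743906352728*t^3 + 40309576568228*t^4 + 17583255309730*t^5.
(20691250241783 + 17791606939402*t + 23862242878673*t^2 + 6743906352728*t^3 + 40309576568228*t^4 + 17583255309730*t^5)^{74} mod (44834222904853,f) = 23899973643128 + 6383897381860*t + 32750062335101*t^2 + 15019857124230*t^3 + 10899080323413*t^4 + 11653339986677*t^5.

23899973643128 + 6383897381860*t + 32750062335101*t^2 + 15019857124230*t^3 + 10899080323413*t^4 + 11653339986677*t^5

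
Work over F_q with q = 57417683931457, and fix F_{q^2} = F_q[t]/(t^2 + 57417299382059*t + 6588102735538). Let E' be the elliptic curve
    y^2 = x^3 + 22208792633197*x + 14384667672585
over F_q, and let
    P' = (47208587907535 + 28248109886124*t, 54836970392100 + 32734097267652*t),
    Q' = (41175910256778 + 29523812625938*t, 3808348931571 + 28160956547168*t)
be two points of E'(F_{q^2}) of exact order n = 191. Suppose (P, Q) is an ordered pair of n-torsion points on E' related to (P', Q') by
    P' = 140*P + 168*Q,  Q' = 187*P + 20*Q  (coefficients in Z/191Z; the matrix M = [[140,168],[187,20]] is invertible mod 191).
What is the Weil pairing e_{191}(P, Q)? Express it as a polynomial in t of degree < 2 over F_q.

The 191-Weil pairing on E[191] over F_{57417683931457} is alternating-bilinear: e_{191}(P',Q') = e_{191}(P,Q)^det(M).
So e_{191}(P,Q) = e_{191}(P',Q')^{118}, since 34*118 = 1 mod 191.
8-bit Miller (10111111) on E'/F_{57417683931457} with a'=22208792633197, b'=14384667672585: accumulate tangent/chord ratios at Q'+S and P'+S'.
e_{191}(P',Q') = 10386021573725 + 763541634706*t.
Raise to 118: e(P,Q) = 51786710010557 + 2431435810805*t in mu_{191}.

51786710010557 + 2431435810805*t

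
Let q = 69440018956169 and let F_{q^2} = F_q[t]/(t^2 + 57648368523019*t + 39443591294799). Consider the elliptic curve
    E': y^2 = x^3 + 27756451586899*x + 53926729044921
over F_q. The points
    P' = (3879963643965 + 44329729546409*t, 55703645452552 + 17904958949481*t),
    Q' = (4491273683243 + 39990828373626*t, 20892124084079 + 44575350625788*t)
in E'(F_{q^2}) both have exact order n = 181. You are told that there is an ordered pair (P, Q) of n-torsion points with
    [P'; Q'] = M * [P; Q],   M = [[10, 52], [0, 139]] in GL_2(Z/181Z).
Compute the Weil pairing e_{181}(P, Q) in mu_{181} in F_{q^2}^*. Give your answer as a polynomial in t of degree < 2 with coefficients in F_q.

Since e_{181}(P,P)=e_{181}(Q,Q)=1 and e_{181}(Q,P)=e_{181}(P,Q)^{-1}, expanding e_{181}(10*P + 52*Q,139*Q) leaves e(P,Q)^det(M).
So e_{181}(P,Q) = e_{181}(P',Q')^{78}, since 123*78 = 1 mod 181.
Miller loop for e_{181} over F_{69440018956169^2}: bits of 181 = 10110101; 7 double steps + 4 add steps, l/v at each.
Miller gives e_{181}(P',Q') = 21678367389973 + 50418313259027*t in F_{69440018956169^2}.
Raise to 78: e(P,Q) = 54330598966494 + 37203949064555*t in mu_{181}.

54330598966494 + 37203949064555*t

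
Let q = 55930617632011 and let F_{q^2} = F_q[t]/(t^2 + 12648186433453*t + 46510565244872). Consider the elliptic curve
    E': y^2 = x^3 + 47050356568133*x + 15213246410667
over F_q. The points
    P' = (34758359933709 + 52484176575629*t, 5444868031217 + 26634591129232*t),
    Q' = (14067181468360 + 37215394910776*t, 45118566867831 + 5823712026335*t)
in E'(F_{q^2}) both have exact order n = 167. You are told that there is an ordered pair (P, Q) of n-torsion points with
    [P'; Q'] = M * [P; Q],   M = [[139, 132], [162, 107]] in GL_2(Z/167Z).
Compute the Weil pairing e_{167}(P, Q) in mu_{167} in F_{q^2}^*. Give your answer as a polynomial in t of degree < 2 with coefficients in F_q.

Under M = [[139,132],[162,107]] in GL_2(Z/167), e_{167}(P',Q') = e_{167}(P,Q)^(139*107-132*162 mod 167).
So e_{167}(P,Q) = e_{167}(P',Q')^{84}, since 2*84 = 1 mod 167.
Run Miller on y^2=x^3+47050356568133*x+15213246410667 over F_{55930617632011}: ladder 10100111 (8 bits); e = f_P(D_Q)/f_Q(D_P).
Miller gives e_{167}(P',Q') = 22962446450818 + 47178030292402*t in F_{55930617632011^2}.
(22962446450818 + 47178030292402*t)^{84} mod (55930617632011,f) = 26262568224266 + 1243676391895*t.

26262568224266 + 1243676391895*t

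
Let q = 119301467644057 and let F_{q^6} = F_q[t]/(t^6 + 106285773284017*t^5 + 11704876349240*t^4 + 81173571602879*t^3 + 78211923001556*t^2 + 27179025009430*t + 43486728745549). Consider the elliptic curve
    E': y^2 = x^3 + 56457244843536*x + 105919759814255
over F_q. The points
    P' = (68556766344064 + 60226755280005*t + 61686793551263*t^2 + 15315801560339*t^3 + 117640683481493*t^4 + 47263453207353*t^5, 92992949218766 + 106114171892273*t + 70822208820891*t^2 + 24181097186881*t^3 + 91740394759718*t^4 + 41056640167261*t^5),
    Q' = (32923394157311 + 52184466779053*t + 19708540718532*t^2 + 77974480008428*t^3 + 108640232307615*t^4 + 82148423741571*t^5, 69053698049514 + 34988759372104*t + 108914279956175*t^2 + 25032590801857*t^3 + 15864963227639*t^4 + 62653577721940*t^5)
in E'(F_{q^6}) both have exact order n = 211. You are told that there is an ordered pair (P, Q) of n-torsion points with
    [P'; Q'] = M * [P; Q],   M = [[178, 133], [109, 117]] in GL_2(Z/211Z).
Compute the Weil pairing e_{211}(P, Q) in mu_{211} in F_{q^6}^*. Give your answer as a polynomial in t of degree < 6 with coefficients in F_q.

e_{211} is bilinear + alternating on E[211], so e_{211}(178*P + 133*Q, 109*P + 117*Q) = e_{211}(P,Q)^(178*117-133*109).
So e_{211}(P,Q) = e_{211}(P',Q')^{210}, since 210*210 = 1 mod 211.
n = 211 = (11010011)_2 (8 bits, wt 5); accumulate f_{211,P'}(Q'+S)/f_{211,P'}(S) along the 7-step ladder.
Result: e(P',Q') = 8782909491871 + 71091249468505*t + 84777406544834*t^2 + 95301871899742*t^3 + 87924322402020*t^4 + 23636125695408*t^5.
Raise to 210: e(P,Q) = 2026105107181 + 58442587842775*t + 80977782027479*t^2 + 55722955859820*t^3 + 59943444681882*t^4 + 67402730922851*t^5 in mu_{211}.

2026105107181 + 58442587842775*t + 80977782027479*t^2 + 55722955859820*t^3 + 59943444681882*t^4 + 67402730922851*t^5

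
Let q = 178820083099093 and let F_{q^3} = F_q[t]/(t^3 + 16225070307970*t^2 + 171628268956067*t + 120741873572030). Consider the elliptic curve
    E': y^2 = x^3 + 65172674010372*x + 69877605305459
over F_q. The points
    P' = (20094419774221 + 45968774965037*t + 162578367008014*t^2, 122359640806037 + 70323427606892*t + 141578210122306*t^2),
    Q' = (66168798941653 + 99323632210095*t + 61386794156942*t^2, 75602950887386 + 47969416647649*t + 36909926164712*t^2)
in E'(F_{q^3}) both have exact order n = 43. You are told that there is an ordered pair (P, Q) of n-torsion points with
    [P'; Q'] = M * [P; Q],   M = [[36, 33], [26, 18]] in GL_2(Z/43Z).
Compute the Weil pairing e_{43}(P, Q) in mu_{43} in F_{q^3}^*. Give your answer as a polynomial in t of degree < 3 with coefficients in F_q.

82842622277414 + 155293228890976*t + 68938600148704*t^2

Under M = [[36,33],[26,18]] in GL_2(Z/43), e_{43}(P',Q') = e_{43}(P,Q)^(36*18-33*26 mod 43).
det(M) mod 43 = 5; its inverse in (Z/43)^* is 26 (check: 5*26 mod 43 = 1).
6-bit Miller (101011) on E'/F_{178820083099093} with a'=65172674010372, b'=69877605305459: accumulate tangent/chord ratios at Q'+S and P'+S'.
Miller gives e_{43}(P',Q') = 173278545615377 + 96765338296992*t + 117886152527593*t^2 in F_{178820083099093^3}.
Thus e_{43}(P,Q) = 82842622277414 + 155293228890976*t + 68938600148704*t^2.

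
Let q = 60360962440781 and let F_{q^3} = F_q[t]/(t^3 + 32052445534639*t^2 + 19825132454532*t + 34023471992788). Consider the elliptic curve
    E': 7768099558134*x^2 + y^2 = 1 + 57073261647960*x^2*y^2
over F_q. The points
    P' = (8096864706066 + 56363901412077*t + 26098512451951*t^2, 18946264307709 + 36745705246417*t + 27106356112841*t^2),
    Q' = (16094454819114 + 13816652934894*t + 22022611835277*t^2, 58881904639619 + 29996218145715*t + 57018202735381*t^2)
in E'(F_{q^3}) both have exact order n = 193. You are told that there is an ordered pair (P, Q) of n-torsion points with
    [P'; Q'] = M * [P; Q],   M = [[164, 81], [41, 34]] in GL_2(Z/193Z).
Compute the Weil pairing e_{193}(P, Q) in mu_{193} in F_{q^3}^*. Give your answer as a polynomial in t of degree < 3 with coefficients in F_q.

21412119336496 + 7147217799761*t + 22329158129150*t^2

e_{193} is bilinear + alternating on E[193], so e_{193}(164*P + 81*Q, 41*P + 34*Q) = e_{193}(P,Q)^(164*34-81*41).
Inverting 132 mod 193: 174. Thus e_{193}(P,Q) = e(P',Q')^{174}.
Edwards a_E,d_E -> Montgomery A=14070247623707,B=57610971171510 -> Weierstrass 54676593975288,24761499808725 via alpha=10806893534349,beta=17854190697934.
Build f_{193,P'} and f_{193,Q'} via the 8-bit ladder of 193=11000001_2; evaluate at shifted divisors; quotient in F_{60360962440781^3}.
The quotient is 16151851532290 + 23413622198985*t + 41788577029091*t^2.
Finally e_{193}(P,Q) = 21412119336496 + 7147217799761*t + 22329158129150*t^2.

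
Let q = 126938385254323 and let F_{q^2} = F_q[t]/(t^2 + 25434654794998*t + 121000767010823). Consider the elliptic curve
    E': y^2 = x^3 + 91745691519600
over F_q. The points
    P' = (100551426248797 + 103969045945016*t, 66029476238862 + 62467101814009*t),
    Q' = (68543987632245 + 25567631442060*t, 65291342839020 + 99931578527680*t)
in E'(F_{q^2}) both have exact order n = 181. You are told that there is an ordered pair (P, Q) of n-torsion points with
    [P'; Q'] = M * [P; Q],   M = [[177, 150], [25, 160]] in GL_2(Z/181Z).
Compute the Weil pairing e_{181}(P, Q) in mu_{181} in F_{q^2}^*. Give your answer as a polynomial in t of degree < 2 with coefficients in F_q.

Alternating bilinearity on E[181] (values in mu_{181} in F_{126938385254323^2}) gives e(P',Q') = e(P,Q)^det(M).
det M = 177*160 - 150*25 = 24570 = 135 (mod 181); 135^{-1} = 59 (mod 181).
Miller loop for e_{181} over F_{126938385254323^2}: bits of 181 = 10110101; 7 double steps + 4 add steps, l/v at each.
f_P(D_Q)/f_Q(D_P) = 5157291888745 + 54935159932892*t.
Raise to 59: e(P,Q) = 35183415196840 + 97099031902929*t in mu_{181}.

35183415196840 + 97099031902929*t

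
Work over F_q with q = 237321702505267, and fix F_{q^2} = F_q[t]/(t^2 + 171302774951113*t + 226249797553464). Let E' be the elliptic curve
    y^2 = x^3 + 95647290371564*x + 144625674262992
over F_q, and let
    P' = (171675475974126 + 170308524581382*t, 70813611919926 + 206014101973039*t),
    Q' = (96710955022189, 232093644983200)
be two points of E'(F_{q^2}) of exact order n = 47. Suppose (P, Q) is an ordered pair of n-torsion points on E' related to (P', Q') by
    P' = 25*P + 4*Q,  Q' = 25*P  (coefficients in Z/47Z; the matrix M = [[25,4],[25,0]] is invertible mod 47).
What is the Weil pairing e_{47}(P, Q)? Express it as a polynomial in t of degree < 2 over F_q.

142988971508196 + 101553877868111*t

The 47-Weil pairing on E[47] over F_{237321702505267} is alternating-bilinear: e_{47}(P',Q') = e_{47}(P,Q)^det(M).
det(M) mod 47 = 41; its inverse in (Z/47)^* is 39 (check: 41*39 mod 47 = 1).
n = 47 = (101111)_2 (6 bits, wt 5); accumulate f_{47,P'}(Q'+S)/f_{47,P'}(S) along the 5-step ladder.
e_{47}(P',Q') = 212719619315193 + 200416946697294*t.
Raise to 39: e(P,Q) = 142988971508196 + 101553877868111*t in mu_{47}.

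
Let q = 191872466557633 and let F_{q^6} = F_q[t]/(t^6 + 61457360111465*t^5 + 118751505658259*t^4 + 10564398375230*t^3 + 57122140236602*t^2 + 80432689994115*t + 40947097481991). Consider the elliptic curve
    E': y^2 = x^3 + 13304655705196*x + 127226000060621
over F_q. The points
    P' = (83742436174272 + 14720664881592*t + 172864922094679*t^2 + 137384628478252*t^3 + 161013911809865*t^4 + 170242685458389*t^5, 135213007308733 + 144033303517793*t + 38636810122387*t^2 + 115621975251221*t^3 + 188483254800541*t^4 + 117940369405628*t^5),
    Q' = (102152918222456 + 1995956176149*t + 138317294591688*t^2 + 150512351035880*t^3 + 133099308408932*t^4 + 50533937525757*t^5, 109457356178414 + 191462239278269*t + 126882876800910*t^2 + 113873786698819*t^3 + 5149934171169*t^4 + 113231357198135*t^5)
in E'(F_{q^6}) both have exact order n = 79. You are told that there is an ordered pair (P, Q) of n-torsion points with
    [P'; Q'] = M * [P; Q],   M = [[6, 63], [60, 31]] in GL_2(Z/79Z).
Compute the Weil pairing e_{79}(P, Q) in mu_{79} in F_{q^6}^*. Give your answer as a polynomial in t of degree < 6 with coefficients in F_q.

Alternating bilinearity on E[79] (values in mu_{79} in F_{191872466557633^6}) gives e(P',Q') = e(P,Q)^det(M).
6*31 - 63*60 = -3594; reduced mod 79: det = 40, inverse 2.
Miller loop for e_{79} over F_{191872466557633^6}: bits of 79 = 1001111; 6 double steps + 4 add steps, l/v at each.
Miller gives e_{79}(P',Q') = 120523056424528 + 151976109425032*t + 85920653212829*t^2 + 76913232196576*t^3 + 89250068188687*t^4 + 84849818876789*t^5 in F_{191872466557633^6}.
(120523056424528 + 151976109425032*t + 85920653212829*t^2 + 76913232196576*t^3 + 89250068188687*t^4 + 84849818876789*t^5)^{2} mod (191872466557633,f) = 167054957414160 + 41235263718753*t + 112320111759048*t^2 + 176196807383232*t^3 + 114386205191724*t^4 + 49161183169147*t^5.

167054957414160 + 41235263718753*t + 112320111759048*t^2 + 176196807383232*t^3 + 114386205191724*t^4 + 49161183169147*t^5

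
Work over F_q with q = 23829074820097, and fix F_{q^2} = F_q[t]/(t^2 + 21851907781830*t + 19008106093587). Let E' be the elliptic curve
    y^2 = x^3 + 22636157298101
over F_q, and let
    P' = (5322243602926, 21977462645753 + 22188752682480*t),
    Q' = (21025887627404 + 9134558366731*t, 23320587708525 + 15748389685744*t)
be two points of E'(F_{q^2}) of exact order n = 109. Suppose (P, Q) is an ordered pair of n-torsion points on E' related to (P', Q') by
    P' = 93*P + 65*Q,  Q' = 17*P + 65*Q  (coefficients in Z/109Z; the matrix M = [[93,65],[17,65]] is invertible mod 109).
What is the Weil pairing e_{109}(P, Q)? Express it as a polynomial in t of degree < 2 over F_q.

5038261423081 + 1442223642331*t

Under M = [[93,65],[17,65]] in GL_2(Z/109), e_{109}(P',Q') = e_{109}(P,Q)^(93*65-65*17 mod 109).
det M = 93*65 - 65*17 = 4940 = 35 (mod 109); 35^{-1} = 81 (mod 109).
Run Miller on y^2=x^3+22636157298101 over F_{23829074820097}: ladder 1101101 (7 bits); e = f_P(D_Q)/f_Q(D_P).
The quotient is 9277673277619 + 12240226191456*t.
(9277673277619 + 12240226191456*t)^{81} mod (23829074820097,f) = 5038261423081 + 1442223642331*t.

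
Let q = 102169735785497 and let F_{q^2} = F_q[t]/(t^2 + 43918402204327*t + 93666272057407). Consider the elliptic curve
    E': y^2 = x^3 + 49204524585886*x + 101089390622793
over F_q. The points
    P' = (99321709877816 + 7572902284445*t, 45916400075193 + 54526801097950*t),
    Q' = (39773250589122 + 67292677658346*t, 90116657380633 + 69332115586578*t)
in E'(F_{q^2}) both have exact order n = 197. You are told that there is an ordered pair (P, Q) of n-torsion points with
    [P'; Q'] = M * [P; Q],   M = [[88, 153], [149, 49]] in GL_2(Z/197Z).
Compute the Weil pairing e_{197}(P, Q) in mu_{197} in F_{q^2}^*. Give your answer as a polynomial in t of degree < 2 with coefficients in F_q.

Alternating bilinearity on E[197] (values in mu_{197} in F_{102169735785497^2}) gives e(P',Q') = e(P,Q)^det(M).
So e_{197}(P,Q) = e_{197}(P',Q')^{6}, since 33*6 = 1 mod 197.
Build f_{197,P'} and f_{197,Q'} via the 8-bit ladder of 197=11000101_2; evaluate at shifted divisors; quotient in F_{102169735785497^2}.
Result: e(P',Q') = 30745482362071 + 65742156658468*t.
(30745482362071 + 65742156658468*t)^{6} mod (102169735785497,f) = 100015818607403 + 23786980657557*t.

100015818607403 + 23786980657557*t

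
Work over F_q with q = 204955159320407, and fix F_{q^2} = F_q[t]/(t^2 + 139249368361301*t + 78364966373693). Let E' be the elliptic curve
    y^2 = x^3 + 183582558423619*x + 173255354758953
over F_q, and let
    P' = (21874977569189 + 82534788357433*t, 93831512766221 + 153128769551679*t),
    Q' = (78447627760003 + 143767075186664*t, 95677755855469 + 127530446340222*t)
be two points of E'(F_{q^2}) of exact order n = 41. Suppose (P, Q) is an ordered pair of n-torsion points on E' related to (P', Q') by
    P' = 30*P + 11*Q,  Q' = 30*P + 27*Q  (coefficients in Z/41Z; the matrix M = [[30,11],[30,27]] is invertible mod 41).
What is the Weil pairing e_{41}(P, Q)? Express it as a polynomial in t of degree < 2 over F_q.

121014867338448 + 9498804554804*t

Since e_{41}(P,P)=e_{41}(Q,Q)=1 and e_{41}(Q,P)=e_{41}(P,Q)^{-1}, expanding e_{41}(30*P + 11*Q,30*P + 27*Q) leaves e(P,Q)^det(M).
det M = 30*27 - 11*30 = 480 = 29 (mod 41); 29^{-1} = 17 (mod 41).
6-bit Miller (101001) on E'/F_{204955159320407} with a'=183582558423619, b'=173255354758953: accumulate tangent/chord ratios at Q'+S and P'+S'.
The quotient is 144427586728014 + 132959944027456*t.
Hence e(P,Q) = 121014867338448 + 9498804554804*t in F_{204955159320407^2}^*.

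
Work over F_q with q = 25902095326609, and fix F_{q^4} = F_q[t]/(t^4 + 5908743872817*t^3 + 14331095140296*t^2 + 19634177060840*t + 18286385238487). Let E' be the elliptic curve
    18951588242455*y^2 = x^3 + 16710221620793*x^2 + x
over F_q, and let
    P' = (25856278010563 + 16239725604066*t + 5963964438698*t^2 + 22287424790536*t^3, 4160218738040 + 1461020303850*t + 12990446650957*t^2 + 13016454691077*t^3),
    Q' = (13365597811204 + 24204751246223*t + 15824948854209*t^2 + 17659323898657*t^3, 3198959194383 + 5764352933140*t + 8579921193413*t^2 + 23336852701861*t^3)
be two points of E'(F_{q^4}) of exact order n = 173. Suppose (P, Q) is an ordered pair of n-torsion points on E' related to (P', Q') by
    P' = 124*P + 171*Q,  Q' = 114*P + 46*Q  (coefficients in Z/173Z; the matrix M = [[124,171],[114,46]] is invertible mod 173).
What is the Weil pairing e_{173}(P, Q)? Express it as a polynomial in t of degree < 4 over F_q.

13209236383839 + 13024801664684*t + 3154381278223*t^2 + 14013990358741*t^3

e_{173}(aP+bQ,cP+dQ) = e_{173}(P,Q)^(ad-bc); with (a,b,c,d)=(124,171,114,46) this gives the det-173 law.
det M = 124*46 - 171*114 = -13790 = 50 (mod 173); 50^{-1} = 45 (mod 173).
Set x_W=9209567416678*u+21041582476296, y_W=9209567416678*v; then E': y_W^2=x_W^3+21064775496454*x_W.
8-bit Miller (10101101) on E'/F_{25902095326609} with a'=21064775496454, b'=0: accumulate tangent/chord ratios at Q'+S and P'+S'.
Result: e(P',Q') = 19968328866785 + 18899473183977*t + 4298145004887*t^2 + 6796139257343*t^3.
Raise to 45: e(P,Q) = 13209236383839 + 13024801664684*t + 3154381278223*t^2 + 14013990358741*t^3 in mu_{173}.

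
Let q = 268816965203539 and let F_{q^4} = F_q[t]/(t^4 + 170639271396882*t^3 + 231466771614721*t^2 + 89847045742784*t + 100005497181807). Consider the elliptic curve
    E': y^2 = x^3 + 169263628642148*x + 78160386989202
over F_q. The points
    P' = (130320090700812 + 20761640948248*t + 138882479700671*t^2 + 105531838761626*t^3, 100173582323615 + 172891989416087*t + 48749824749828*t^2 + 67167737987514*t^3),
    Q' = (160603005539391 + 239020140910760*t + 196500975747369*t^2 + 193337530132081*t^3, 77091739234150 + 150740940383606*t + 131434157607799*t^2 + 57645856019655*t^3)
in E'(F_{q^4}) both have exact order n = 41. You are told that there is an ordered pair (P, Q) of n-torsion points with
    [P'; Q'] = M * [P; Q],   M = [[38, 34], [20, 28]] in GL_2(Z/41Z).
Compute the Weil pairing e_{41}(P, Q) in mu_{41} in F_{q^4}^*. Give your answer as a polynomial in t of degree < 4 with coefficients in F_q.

102023396993537 + 20497011549799*t + 119612095946931*t^2 + 190653435631071*t^3

Since e_{41}(P,P)=e_{41}(Q,Q)=1 and e_{41}(Q,P)=e_{41}(P,Q)^{-1}, expanding e_{41}(38*P + 34*Q,20*P + 28*Q) leaves e(P,Q)^det(M).
38*28 - 34*20 = 384; reduced mod 41: det = 15, inverse 11.
n = 41 = (101001)_2 (6 bits, wt 3); accumulate f_{41,P'}(Q'+S)/f_{41,P'}(S) along the 5-step ladder.
The quotient is 135511367828513 + 200852557086415*t + 261488893732406*t^2 + 167622565874961*t^3.
e_{41}(P,Q) = (135511367828513 + 200852557086415*t + 261488893732406*t^2 + 167622565874961*t^3)^{11} = 102023396993537 + 20497011549799*t + 119612095946931*t^2 + 190653435631071*t^3.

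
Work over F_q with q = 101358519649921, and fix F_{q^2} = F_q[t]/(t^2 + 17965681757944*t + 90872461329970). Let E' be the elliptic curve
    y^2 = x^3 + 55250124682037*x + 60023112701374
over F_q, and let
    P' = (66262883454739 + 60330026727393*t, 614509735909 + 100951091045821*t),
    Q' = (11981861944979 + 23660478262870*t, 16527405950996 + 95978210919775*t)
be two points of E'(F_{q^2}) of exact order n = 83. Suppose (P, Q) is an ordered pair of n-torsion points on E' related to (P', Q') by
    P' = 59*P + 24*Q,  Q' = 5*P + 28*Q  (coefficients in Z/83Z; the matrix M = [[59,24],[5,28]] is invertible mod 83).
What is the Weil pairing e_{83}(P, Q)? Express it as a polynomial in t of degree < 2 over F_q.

84402055542841 + 35638677232060*t

e_{83}(aP+bQ,cP+dQ) = e_{83}(P,Q)^(ad-bc); with (a,b,c,d)=(59,24,5,28) this gives the det-83 law.
59*28 - 24*5 = 1532; reduced mod 83: det = 38, inverse 59.
Build f_{83,P'} and f_{83,Q'} via the 7-bit ladder of 83=1010011_2; evaluate at shifted divisors; quotient in F_{101358519649921^2}.
The quotient is 47831700024967 + 67109924371630*t.
Finally e_{83}(P,Q) = 84402055542841 + 35638677232060*t.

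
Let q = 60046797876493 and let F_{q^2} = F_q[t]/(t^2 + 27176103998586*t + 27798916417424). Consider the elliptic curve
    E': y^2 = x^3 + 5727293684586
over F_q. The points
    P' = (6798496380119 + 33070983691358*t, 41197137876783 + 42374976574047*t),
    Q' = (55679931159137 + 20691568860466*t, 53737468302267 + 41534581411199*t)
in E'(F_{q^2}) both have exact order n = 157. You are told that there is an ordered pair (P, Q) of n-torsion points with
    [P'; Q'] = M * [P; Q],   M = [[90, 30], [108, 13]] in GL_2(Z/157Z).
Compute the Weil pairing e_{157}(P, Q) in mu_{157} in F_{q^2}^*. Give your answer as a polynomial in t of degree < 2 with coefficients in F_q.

e_{157}(aP+bQ,cP+dQ) = e_{157}(P,Q)^(ad-bc); with (a,b,c,d)=(90,30,108,13) this gives the det-157 law.
Hence e(P,Q) = e(P',Q')^{92} where 92 = 128^{-1} mod 157.
Run Miller on y^2=x^3+5727293684586 over F_{60046797876493}: ladder 10011101 (8 bits); e = f_P(D_Q)/f_Q(D_P).
The quotient is 46738581428540 + 55905713196625*t.
(46738581428540 + 55905713196625*t)^{92} mod (60046797876493,f) = 46941234359571 + 43777019980372*t.

46941234359571 + 43777019980372*t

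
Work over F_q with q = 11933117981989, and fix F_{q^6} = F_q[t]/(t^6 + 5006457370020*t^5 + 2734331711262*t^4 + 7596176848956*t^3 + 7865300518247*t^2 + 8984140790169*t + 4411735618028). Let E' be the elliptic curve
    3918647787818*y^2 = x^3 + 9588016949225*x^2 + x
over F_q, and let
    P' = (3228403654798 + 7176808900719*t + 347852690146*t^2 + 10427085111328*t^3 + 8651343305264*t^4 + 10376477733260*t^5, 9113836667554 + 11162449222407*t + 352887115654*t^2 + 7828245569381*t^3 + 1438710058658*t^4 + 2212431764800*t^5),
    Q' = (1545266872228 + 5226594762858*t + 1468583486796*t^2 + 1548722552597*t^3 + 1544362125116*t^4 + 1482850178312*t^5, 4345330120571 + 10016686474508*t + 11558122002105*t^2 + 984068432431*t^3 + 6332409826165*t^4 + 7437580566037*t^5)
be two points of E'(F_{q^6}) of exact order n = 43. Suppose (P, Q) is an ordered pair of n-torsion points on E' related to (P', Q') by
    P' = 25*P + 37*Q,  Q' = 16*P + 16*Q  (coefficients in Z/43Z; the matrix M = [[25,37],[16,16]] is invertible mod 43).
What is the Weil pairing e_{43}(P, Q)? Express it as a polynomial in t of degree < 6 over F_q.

5865233733178 + 5396976361556*t + 9998881642292*t^2 + 5219921726875*t^3 + 4056477516364*t^4 + 9399449264006*t^5

Alternating bilinearity on E[43] (values in mu_{43} in F_{11933117981989^6}) gives e(P',Q') = e(P,Q)^det(M).
Hence e(P,Q) = e(P',Q')^{15} where 15 = 23^{-1} mod 43.
(x,y)|->(5922823853707x+1947409107859,5922823853707y) sends E' to y^2=x^3+3017013149870*x+9424143368747.
n = 43 = (101011)_2 (6 bits, wt 4); accumulate f_{43,P'}(Q'+S)/f_{43,P'}(S) along the 5-step ladder.
e_{43}(P',Q') = 1434306732489 + 6075992407868*t + 11428782942792*t^2 + 4655576910987*t^3 + 6738732137369*t^4 + 832719884181*t^5.
Finally e_{43}(P,Q) = 5865233733178 + 5396976361556*t + 9998881642292*t^2 + 5219921726875*t^3 + 4056477516364*t^4 + 9399449264006*t^5.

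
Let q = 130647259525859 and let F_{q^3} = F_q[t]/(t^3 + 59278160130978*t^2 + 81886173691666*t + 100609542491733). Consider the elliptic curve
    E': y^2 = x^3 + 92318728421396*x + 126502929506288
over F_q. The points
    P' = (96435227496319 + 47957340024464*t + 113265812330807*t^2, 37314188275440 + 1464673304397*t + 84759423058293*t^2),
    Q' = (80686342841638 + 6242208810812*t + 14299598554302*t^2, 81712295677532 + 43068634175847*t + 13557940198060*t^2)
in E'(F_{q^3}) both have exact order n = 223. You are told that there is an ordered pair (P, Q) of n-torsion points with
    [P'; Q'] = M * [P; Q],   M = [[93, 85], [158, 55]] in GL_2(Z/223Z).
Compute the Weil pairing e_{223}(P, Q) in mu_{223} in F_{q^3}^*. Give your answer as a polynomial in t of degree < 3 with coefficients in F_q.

73736994482828 + 86973191809552*t + 62829495964649*t^2

The 223-Weil pairing on E[223] over F_{130647259525859} is alternating-bilinear: e_{223}(P',Q') = e_{223}(P,Q)^det(M).
93*55 - 85*158 = -8315; reduced mod 223: det = 159, inverse 108.
Double-and-add over 11011111: 8-1 doublings, 7-1 additions; each step l_{T,T}/v_{2T} or l_{T,P'}/v at Q'+S for random S.
Result: e(P',Q') = 81705099655216 + 101189385306138*t + 63619352160308*t^2.
(81705099655216 + 101189385306138*t + 63619352160308*t^2)^{108} mod (130647259525859,f) = 73736994482828 + 86973191809552*t + 62829495964649*t^2.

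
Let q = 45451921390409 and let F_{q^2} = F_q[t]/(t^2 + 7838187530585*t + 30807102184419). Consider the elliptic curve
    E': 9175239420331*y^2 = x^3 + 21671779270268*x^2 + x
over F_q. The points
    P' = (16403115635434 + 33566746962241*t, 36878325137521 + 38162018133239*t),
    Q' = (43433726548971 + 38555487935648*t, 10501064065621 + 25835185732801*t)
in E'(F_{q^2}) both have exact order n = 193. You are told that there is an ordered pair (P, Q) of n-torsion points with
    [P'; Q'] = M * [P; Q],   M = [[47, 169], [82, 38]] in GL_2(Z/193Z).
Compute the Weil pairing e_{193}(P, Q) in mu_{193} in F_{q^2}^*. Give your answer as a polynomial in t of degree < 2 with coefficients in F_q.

e_{193}(aP+bQ,cP+dQ) = e_{193}(P,Q)^(ad-bc); with (a,b,c,d)=(47,169,82,38) this gives the det-193 law.
det M = 47*38 - 169*82 = -12072 = 87 (mod 193); 87^{-1} = 71 (mod 193).
Undo Montgomery via alpha=4501554274017, beta=4616802275105: (a',b')=(33825225267163,21826759424160) over F_{45451921390409}.
Build f_{193,P'} and f_{193,Q'} via the 8-bit ladder of 193=11000001_2; evaluate at shifted divisors; quotient in F_{45451921390409^2}.
Result: e(P',Q') = 8939594630030 + 11378896692776*t.
Thus e_{193}(P,Q) = 44118590756282 + 29386878604165*t.

44118590756282 + 29386878604165*t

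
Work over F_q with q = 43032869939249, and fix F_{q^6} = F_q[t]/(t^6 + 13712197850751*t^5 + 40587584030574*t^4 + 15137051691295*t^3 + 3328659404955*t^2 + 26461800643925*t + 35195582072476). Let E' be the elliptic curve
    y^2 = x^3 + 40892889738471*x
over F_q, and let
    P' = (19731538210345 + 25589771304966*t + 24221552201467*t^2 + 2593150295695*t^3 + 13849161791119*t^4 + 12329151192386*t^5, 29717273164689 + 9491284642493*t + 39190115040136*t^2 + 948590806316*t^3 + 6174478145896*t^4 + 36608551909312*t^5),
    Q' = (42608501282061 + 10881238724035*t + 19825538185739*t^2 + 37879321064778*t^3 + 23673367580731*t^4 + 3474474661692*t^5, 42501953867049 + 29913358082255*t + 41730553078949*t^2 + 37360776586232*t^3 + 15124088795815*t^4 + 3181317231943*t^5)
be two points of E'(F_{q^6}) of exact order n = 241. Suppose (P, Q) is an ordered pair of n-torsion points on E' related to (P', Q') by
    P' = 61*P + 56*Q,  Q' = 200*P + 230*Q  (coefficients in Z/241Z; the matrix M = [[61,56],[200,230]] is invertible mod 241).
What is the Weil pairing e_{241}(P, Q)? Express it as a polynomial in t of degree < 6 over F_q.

Since e_{241}(P,P)=e_{241}(Q,Q)=1 and e_{241}(Q,P)=e_{241}(P,Q)^{-1}, expanding e_{241}(61*P + 56*Q,200*P + 230*Q) leaves e(P,Q)^det(M).
61*230 - 56*200 = 2830; reduced mod 241: det = 179, inverse 206.
Build f_{241,P'} and f_{241,Q'} via the 8-bit ladder of 241=11110001_2; evaluate at shifted divisors; quotient in F_{43032869939249^6}.
So e_{241}(P',Q') = 20591339889859 + 8354888772856*t + 15195251591119*t^2 + 1110667202802*t^3 + 1993203607990*t^4 + 36577026663615*t^5.
Thus e_{241}(P,Q) = 36578612823620 + 4613870767510*t + 42368969074563*t^2 + 5155600826940*t^3 + 31267056007627*t^4 + 16059417940504*t^5.

36578612823620 + 4613870767510*t + 42368969074563*t^2 + 5155600826940*t^3 + 31267056007627*t^4 + 16059417940504*t^5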